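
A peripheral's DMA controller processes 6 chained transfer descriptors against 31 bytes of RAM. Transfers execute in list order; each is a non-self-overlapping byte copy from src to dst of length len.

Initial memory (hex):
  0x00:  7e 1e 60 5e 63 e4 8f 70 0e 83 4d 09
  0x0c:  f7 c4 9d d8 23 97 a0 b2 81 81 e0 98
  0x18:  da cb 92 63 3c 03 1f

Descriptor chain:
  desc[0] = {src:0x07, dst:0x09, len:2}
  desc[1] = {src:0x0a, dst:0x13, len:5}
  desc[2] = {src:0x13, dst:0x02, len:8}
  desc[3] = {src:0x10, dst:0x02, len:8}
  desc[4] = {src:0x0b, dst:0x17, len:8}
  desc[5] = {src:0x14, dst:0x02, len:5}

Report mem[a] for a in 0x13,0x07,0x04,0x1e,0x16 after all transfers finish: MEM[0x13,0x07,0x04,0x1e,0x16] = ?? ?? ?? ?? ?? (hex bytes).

[0] 0x07->0x09 len=2 : 70 0e
[1] 0x0a->0x13 len=5 : 0e 09 f7 c4 9d
[2] 0x13->0x02 len=8 : 0e 09 f7 c4 9d da cb 92
[3] 0x10->0x02 len=8 : 23 97 a0 0e 09 f7 c4 9d
[4] 0x0b->0x17 len=8 : 09 f7 c4 9d d8 23 97 a0
[5] 0x14->0x02 len=5 : 09 f7 c4 09 f7
query mem[0x13]=0x0e, mem[0x07]=0xf7, mem[0x04]=0xc4, mem[0x1e]=0xa0, mem[0x16]=0xc4

MEM[0x13,0x07,0x04,0x1e,0x16] = 0e f7 c4 a0 c4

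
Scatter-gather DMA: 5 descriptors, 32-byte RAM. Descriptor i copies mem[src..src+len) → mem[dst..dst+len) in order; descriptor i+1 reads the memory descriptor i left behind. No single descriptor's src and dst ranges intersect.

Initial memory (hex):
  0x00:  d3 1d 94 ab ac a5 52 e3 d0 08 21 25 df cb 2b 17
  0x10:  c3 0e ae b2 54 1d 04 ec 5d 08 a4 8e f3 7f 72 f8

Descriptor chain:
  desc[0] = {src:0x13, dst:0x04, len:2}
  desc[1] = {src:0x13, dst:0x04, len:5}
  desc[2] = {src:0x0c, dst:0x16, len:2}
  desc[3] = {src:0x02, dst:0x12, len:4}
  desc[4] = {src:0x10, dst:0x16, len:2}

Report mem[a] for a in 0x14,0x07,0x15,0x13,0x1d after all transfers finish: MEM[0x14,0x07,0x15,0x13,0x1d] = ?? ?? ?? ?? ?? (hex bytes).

MEM[0x14,0x07,0x15,0x13,0x1d] = b2 04 54 ab 7f

  after D0: wrote 2B at 0x04 = b254
  after D1: wrote 5B at 0x04 = b2541d04ec
  after D2: wrote 2B at 0x16 = dfcb
  after D3: wrote 4B at 0x12 = 94abb254
  after D4: wrote 2B at 0x16 = c30e
query mem[0x14]=0xb2, mem[0x07]=0x04, mem[0x15]=0x54, mem[0x13]=0xab, mem[0x1d]=0x7f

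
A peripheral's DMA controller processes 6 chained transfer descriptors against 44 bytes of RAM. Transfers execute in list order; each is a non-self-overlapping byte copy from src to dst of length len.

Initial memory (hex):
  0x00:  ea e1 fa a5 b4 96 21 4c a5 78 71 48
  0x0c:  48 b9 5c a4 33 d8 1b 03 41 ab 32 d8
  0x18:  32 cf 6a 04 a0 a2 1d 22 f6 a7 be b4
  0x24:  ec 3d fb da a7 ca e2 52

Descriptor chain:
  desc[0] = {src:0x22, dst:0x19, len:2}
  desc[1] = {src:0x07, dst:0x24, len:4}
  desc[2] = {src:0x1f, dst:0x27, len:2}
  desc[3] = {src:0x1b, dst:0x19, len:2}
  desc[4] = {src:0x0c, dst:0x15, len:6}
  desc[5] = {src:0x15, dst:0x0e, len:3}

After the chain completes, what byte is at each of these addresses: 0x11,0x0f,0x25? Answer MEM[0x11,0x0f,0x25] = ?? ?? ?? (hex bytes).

  after D0: wrote 2B at 0x19 = beb4
  after D1: wrote 4B at 0x24 = 4ca57871
  after D2: wrote 2B at 0x27 = 22f6
  after D3: wrote 2B at 0x19 = 04a0
  after D4: wrote 6B at 0x15 = 48b95ca433d8
  after D5: wrote 3B at 0x0e = 48b95c
query mem[0x11]=0xd8, mem[0x0f]=0xb9, mem[0x25]=0xa5

MEM[0x11,0x0f,0x25] = d8 b9 a5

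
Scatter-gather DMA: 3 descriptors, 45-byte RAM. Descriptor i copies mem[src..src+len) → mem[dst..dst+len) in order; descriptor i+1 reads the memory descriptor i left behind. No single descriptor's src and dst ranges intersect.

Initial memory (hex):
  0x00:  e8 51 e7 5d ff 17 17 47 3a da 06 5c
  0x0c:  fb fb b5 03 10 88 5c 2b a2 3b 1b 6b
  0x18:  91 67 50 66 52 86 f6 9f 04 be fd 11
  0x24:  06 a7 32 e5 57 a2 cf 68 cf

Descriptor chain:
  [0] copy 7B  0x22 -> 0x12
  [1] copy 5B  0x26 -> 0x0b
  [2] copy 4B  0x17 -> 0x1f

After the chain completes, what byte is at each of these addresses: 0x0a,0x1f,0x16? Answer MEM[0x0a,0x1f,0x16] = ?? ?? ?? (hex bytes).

[0] 0x22->0x12 len=7 : fd 11 06 a7 32 e5 57
[1] 0x26->0x0b len=5 : 32 e5 57 a2 cf
[2] 0x17->0x1f len=4 : e5 57 67 50
query mem[0x0a]=0x06, mem[0x1f]=0xe5, mem[0x16]=0x32

MEM[0x0a,0x1f,0x16] = 06 e5 32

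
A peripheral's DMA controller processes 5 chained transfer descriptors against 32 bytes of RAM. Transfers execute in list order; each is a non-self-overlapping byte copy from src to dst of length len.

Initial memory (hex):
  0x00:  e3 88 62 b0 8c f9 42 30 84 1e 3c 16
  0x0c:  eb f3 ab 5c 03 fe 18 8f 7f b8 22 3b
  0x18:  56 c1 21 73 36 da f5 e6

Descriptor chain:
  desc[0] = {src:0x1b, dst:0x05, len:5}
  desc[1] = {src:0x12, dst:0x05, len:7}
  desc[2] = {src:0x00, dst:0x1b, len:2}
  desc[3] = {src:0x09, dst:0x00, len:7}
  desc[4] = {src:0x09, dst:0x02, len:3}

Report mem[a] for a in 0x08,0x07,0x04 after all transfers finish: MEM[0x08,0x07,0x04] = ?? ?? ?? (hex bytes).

MEM[0x08,0x07,0x04] = b8 7f 56

  after D0: wrote 5B at 0x05 = 7336daf5e6
  after D1: wrote 7B at 0x05 = 188f7fb8223b56
  after D2: wrote 2B at 0x1b = e388
  after D3: wrote 7B at 0x00 = 223b56ebf3ab5c
  after D4: wrote 3B at 0x02 = 223b56
query mem[0x08]=0xb8, mem[0x07]=0x7f, mem[0x04]=0x56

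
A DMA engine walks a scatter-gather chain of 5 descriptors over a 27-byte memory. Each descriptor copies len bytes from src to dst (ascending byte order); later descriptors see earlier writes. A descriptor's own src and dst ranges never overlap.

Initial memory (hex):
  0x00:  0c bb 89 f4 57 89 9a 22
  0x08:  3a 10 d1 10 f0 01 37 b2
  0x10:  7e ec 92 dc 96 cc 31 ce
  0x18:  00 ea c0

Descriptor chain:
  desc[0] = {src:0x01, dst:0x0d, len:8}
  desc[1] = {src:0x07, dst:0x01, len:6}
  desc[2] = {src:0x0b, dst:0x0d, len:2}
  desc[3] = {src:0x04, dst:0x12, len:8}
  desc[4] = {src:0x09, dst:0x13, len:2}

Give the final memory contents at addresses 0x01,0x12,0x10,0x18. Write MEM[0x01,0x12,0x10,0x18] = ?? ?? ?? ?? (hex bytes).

MEM[0x01,0x12,0x10,0x18] = 22 d1 57 d1

  after D0: wrote 8B at 0x0d = bb89f457899a223a
  after D1: wrote 6B at 0x01 = 223a10d110f0
  after D2: wrote 2B at 0x0d = 10f0
  after D3: wrote 8B at 0x12 = d110f0223a10d110
  after D4: wrote 2B at 0x13 = 10d1
query mem[0x01]=0x22, mem[0x12]=0xd1, mem[0x10]=0x57, mem[0x18]=0xd1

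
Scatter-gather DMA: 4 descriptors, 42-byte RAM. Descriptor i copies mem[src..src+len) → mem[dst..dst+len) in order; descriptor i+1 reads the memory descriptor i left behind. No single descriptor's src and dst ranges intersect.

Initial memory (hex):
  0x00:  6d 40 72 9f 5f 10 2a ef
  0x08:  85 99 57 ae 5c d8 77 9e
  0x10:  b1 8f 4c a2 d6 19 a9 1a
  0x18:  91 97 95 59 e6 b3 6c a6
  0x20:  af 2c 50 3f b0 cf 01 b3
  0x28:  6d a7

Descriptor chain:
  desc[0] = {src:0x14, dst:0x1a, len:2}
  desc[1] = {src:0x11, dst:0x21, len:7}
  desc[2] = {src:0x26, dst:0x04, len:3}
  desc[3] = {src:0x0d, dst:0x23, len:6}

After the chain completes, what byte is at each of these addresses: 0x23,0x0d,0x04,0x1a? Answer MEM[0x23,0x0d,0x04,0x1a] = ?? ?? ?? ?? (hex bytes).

MEM[0x23,0x0d,0x04,0x1a] = d8 d8 a9 d6

D0: mem[0x1a..0x1b] <- [d6 19]
D1: mem[0x21..0x27] <- [8f 4c a2 d6 19 a9 1a]
D2: mem[0x04..0x06] <- [a9 1a 6d]
D3: mem[0x23..0x28] <- [d8 77 9e b1 8f 4c]
query mem[0x23]=0xd8, mem[0x0d]=0xd8, mem[0x04]=0xa9, mem[0x1a]=0xd6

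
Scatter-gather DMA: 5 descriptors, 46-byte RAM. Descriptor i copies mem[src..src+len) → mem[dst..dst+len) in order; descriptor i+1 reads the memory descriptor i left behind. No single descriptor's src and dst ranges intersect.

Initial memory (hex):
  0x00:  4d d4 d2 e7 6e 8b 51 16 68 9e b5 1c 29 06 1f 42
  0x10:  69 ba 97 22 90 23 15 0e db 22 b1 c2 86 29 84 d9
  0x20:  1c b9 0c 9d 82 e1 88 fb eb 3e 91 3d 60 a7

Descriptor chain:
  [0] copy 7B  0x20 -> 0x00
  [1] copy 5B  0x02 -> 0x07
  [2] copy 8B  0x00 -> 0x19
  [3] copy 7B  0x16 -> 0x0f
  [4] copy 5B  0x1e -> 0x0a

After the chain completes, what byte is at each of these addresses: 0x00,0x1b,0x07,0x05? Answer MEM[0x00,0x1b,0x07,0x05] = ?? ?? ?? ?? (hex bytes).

MEM[0x00,0x1b,0x07,0x05] = 1c 0c 0c e1

  after D0: wrote 7B at 0x00 = 1cb90c9d82e188
  after D1: wrote 5B at 0x07 = 0c9d82e188
  after D2: wrote 8B at 0x19 = 1cb90c9d82e1880c
  after D3: wrote 7B at 0x0f = 150edb1cb90c9d
  after D4: wrote 5B at 0x0a = e1880cb90c
query mem[0x00]=0x1c, mem[0x1b]=0x0c, mem[0x07]=0x0c, mem[0x05]=0xe1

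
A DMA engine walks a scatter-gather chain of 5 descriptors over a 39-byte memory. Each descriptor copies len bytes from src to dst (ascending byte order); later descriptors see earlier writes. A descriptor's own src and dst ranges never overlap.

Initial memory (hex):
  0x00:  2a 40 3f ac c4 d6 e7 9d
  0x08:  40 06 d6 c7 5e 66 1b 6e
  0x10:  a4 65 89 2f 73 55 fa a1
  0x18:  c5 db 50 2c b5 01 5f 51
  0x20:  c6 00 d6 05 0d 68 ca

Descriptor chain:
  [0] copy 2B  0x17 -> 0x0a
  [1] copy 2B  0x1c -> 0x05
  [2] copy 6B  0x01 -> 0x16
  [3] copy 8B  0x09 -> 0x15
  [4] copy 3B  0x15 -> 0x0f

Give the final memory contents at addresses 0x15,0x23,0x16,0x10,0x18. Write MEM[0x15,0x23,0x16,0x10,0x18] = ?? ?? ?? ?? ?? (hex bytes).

  after D0: wrote 2B at 0x0a = a1c5
  after D1: wrote 2B at 0x05 = b501
  after D2: wrote 6B at 0x16 = 403facc4b501
  after D3: wrote 8B at 0x15 = 06a1c55e661b6ea4
  after D4: wrote 3B at 0x0f = 06a1c5
query mem[0x15]=0x06, mem[0x23]=0x05, mem[0x16]=0xa1, mem[0x10]=0xa1, mem[0x18]=0x5e

MEM[0x15,0x23,0x16,0x10,0x18] = 06 05 a1 a1 5e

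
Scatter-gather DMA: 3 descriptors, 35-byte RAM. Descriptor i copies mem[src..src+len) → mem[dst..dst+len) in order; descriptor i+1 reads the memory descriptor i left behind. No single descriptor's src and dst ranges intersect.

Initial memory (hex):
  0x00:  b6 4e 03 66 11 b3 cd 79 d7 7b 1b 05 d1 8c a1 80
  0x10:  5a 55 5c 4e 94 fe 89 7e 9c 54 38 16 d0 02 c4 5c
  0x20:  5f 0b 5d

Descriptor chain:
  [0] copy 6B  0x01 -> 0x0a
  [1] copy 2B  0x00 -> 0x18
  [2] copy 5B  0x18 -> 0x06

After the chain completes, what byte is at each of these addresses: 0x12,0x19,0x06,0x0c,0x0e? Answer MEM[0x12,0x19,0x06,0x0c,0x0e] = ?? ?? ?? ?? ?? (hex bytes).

MEM[0x12,0x19,0x06,0x0c,0x0e] = 5c 4e b6 66 b3

D0: mem[0x0a..0x0f] <- [4e 03 66 11 b3 cd]
D1: mem[0x18..0x19] <- [b6 4e]
D2: mem[0x06..0x0a] <- [b6 4e 38 16 d0]
query mem[0x12]=0x5c, mem[0x19]=0x4e, mem[0x06]=0xb6, mem[0x0c]=0x66, mem[0x0e]=0xb3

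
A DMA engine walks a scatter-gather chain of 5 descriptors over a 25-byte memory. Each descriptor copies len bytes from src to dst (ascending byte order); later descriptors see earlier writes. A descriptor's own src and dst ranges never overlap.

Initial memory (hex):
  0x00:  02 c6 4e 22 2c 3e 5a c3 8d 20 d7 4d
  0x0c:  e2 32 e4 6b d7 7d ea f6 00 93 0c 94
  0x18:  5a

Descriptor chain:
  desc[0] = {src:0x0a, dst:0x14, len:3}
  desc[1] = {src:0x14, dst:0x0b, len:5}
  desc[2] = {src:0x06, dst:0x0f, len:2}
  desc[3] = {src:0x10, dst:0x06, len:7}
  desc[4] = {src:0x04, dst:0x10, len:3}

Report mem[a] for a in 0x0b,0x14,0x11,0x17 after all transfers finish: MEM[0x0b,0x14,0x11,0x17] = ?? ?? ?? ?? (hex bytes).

MEM[0x0b,0x14,0x11,0x17] = 4d d7 3e 94

[0] 0x0a->0x14 len=3 : d7 4d e2
[1] 0x14->0x0b len=5 : d7 4d e2 94 5a
[2] 0x06->0x0f len=2 : 5a c3
[3] 0x10->0x06 len=7 : c3 7d ea f6 d7 4d e2
[4] 0x04->0x10 len=3 : 2c 3e c3
query mem[0x0b]=0x4d, mem[0x14]=0xd7, mem[0x11]=0x3e, mem[0x17]=0x94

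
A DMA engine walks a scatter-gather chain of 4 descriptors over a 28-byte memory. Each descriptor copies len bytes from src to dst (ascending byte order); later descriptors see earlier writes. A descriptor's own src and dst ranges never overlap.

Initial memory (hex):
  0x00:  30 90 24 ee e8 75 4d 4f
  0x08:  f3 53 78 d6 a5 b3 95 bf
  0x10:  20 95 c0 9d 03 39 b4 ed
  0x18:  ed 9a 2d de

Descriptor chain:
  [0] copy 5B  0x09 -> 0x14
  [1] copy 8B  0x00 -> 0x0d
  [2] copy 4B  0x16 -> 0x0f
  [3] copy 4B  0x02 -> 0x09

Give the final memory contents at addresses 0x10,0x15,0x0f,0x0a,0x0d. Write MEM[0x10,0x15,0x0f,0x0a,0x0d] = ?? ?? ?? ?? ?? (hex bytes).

MEM[0x10,0x15,0x0f,0x0a,0x0d] = a5 78 d6 ee 30

#0 dst[0x14+5] := {0x53,0x78,0xd6,0xa5,0xb3}
#1 dst[0x0d+8] := {0x30,0x90,0x24,0xee,0xe8,0x75,0x4d,0x4f}
#2 dst[0x0f+4] := {0xd6,0xa5,0xb3,0x9a}
#3 dst[0x09+4] := {0x24,0xee,0xe8,0x75}
query mem[0x10]=0xa5, mem[0x15]=0x78, mem[0x0f]=0xd6, mem[0x0a]=0xee, mem[0x0d]=0x30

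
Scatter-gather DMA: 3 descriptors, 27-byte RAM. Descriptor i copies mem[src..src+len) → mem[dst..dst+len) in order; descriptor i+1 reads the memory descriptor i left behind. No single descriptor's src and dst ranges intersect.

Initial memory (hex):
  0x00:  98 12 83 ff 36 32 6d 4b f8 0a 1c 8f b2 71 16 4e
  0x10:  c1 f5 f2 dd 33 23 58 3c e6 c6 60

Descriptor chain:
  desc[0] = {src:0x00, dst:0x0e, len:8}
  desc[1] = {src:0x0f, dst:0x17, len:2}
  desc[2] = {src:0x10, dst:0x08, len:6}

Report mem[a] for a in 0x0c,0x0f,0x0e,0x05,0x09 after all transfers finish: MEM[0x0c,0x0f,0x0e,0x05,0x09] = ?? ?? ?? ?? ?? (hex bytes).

D0: mem[0x0e..0x15] <- [98 12 83 ff 36 32 6d 4b]
D1: mem[0x17..0x18] <- [12 83]
D2: mem[0x08..0x0d] <- [83 ff 36 32 6d 4b]
query mem[0x0c]=0x6d, mem[0x0f]=0x12, mem[0x0e]=0x98, mem[0x05]=0x32, mem[0x09]=0xff

MEM[0x0c,0x0f,0x0e,0x05,0x09] = 6d 12 98 32 ff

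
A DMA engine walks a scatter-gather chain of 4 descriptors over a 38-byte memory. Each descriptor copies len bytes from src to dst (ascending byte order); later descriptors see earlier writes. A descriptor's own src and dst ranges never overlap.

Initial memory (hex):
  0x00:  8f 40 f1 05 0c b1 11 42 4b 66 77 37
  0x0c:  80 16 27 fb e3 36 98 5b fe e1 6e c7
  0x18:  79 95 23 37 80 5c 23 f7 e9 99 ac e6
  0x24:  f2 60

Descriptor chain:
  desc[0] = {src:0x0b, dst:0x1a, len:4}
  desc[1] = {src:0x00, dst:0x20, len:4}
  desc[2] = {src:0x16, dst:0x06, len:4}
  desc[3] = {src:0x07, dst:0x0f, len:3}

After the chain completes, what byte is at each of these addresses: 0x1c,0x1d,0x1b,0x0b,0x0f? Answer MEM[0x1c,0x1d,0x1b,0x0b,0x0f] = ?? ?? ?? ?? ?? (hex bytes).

MEM[0x1c,0x1d,0x1b,0x0b,0x0f] = 16 27 80 37 c7

#0 dst[0x1a+4] := {0x37,0x80,0x16,0x27}
#1 dst[0x20+4] := {0x8f,0x40,0xf1,0x05}
#2 dst[0x06+4] := {0x6e,0xc7,0x79,0x95}
#3 dst[0x0f+3] := {0xc7,0x79,0x95}
query mem[0x1c]=0x16, mem[0x1d]=0x27, mem[0x1b]=0x80, mem[0x0b]=0x37, mem[0x0f]=0xc7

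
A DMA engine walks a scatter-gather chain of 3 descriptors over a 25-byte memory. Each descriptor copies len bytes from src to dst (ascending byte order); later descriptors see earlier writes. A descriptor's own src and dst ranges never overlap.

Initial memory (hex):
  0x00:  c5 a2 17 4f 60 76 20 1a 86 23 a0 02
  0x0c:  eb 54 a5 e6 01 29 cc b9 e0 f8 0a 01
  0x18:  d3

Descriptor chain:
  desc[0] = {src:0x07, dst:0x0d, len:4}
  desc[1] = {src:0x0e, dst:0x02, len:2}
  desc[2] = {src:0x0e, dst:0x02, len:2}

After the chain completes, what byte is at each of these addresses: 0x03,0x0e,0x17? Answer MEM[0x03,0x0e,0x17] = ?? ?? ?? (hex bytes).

MEM[0x03,0x0e,0x17] = 23 86 01

#0 dst[0x0d+4] := {0x1a,0x86,0x23,0xa0}
#1 dst[0x02+2] := {0x86,0x23}
#2 dst[0x02+2] := {0x86,0x23}
query mem[0x03]=0x23, mem[0x0e]=0x86, mem[0x17]=0x01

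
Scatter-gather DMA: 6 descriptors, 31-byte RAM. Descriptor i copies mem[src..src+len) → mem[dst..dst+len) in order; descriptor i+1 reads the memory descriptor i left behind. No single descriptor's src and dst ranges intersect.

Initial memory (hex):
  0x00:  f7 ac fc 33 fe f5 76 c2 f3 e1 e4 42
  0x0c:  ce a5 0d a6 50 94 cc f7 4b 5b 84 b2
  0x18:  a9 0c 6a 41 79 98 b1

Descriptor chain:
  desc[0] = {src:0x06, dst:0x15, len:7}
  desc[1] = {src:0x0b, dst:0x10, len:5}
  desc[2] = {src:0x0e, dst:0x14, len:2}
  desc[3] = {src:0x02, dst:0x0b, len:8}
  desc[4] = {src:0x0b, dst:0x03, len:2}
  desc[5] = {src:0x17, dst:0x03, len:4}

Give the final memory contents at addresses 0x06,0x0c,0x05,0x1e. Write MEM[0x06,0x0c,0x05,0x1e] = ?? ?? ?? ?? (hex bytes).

MEM[0x06,0x0c,0x05,0x1e] = 42 33 e4 b1

#0 dst[0x15+7] := {0x76,0xc2,0xf3,0xe1,0xe4,0x42,0xce}
#1 dst[0x10+5] := {0x42,0xce,0xa5,0x0d,0xa6}
#2 dst[0x14+2] := {0x0d,0xa6}
#3 dst[0x0b+8] := {0xfc,0x33,0xfe,0xf5,0x76,0xc2,0xf3,0xe1}
#4 dst[0x03+2] := {0xfc,0x33}
#5 dst[0x03+4] := {0xf3,0xe1,0xe4,0x42}
query mem[0x06]=0x42, mem[0x0c]=0x33, mem[0x05]=0xe4, mem[0x1e]=0xb1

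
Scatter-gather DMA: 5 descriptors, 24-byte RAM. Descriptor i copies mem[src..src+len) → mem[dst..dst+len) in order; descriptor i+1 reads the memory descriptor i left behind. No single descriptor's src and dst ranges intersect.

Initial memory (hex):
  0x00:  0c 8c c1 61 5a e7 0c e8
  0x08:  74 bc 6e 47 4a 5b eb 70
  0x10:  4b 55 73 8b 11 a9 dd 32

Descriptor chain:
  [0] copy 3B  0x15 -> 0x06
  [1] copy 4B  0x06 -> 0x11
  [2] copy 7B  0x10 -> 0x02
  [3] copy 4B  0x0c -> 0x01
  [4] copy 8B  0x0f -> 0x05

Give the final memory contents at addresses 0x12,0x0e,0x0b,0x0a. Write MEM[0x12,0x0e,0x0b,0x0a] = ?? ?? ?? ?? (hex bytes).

MEM[0x12,0x0e,0x0b,0x0a] = dd eb a9 bc

D0: mem[0x06..0x08] <- [a9 dd 32]
D1: mem[0x11..0x14] <- [a9 dd 32 bc]
D2: mem[0x02..0x08] <- [4b a9 dd 32 bc a9 dd]
D3: mem[0x01..0x04] <- [4a 5b eb 70]
D4: mem[0x05..0x0c] <- [70 4b a9 dd 32 bc a9 dd]
query mem[0x12]=0xdd, mem[0x0e]=0xeb, mem[0x0b]=0xa9, mem[0x0a]=0xbc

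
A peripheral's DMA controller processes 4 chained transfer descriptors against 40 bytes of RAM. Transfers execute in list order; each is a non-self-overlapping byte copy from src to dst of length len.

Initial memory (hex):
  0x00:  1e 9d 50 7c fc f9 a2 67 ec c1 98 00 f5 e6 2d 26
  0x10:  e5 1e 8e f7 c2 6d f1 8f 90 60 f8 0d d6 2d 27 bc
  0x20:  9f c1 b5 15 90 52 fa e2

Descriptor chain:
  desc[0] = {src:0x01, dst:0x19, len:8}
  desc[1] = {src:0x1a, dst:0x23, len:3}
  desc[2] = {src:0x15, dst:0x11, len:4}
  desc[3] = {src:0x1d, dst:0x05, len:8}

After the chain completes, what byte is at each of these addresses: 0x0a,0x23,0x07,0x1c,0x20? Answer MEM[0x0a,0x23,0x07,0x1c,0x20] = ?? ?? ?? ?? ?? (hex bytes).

#0 dst[0x19+8] := {0x9d,0x50,0x7c,0xfc,0xf9,0xa2,0x67,0xec}
#1 dst[0x23+3] := {0x50,0x7c,0xfc}
#2 dst[0x11+4] := {0x6d,0xf1,0x8f,0x90}
#3 dst[0x05+8] := {0xf9,0xa2,0x67,0xec,0xc1,0xb5,0x50,0x7c}
query mem[0x0a]=0xb5, mem[0x23]=0x50, mem[0x07]=0x67, mem[0x1c]=0xfc, mem[0x20]=0xec

MEM[0x0a,0x23,0x07,0x1c,0x20] = b5 50 67 fc ec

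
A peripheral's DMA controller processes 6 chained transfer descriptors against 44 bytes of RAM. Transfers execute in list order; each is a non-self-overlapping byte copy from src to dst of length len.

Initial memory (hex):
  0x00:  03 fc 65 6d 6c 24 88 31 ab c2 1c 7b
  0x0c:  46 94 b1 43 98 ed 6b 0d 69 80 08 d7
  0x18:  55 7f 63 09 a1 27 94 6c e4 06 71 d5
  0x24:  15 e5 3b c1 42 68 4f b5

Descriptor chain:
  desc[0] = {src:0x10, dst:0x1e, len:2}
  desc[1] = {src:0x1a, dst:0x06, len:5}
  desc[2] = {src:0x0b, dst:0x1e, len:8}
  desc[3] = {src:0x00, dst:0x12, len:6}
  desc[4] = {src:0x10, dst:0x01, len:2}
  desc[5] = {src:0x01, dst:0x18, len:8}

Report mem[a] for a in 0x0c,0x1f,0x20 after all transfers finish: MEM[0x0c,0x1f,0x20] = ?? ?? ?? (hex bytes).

D0: mem[0x1e..0x1f] <- [98 ed]
D1: mem[0x06..0x0a] <- [63 09 a1 27 98]
D2: mem[0x1e..0x25] <- [7b 46 94 b1 43 98 ed 6b]
D3: mem[0x12..0x17] <- [03 fc 65 6d 6c 24]
D4: mem[0x01..0x02] <- [98 ed]
D5: mem[0x18..0x1f] <- [98 ed 6d 6c 24 63 09 a1]
query mem[0x0c]=0x46, mem[0x1f]=0xa1, mem[0x20]=0x94

MEM[0x0c,0x1f,0x20] = 46 a1 94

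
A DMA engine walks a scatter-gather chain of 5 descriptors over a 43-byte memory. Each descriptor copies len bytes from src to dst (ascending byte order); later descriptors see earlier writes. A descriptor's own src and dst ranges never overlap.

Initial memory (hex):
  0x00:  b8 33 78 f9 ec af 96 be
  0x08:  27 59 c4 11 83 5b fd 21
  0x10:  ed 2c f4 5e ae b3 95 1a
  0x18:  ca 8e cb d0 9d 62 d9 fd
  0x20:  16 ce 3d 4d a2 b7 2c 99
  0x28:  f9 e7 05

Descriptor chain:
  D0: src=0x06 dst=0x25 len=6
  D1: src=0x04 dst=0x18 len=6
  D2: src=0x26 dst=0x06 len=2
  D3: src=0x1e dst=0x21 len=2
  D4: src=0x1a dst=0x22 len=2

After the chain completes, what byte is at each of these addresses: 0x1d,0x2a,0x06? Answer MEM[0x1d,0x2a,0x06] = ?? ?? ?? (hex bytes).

D0: mem[0x25..0x2a] <- [96 be 27 59 c4 11]
D1: mem[0x18..0x1d] <- [ec af 96 be 27 59]
D2: mem[0x06..0x07] <- [be 27]
D3: mem[0x21..0x22] <- [d9 fd]
D4: mem[0x22..0x23] <- [96 be]
query mem[0x1d]=0x59, mem[0x2a]=0x11, mem[0x06]=0xbe

MEM[0x1d,0x2a,0x06] = 59 11 be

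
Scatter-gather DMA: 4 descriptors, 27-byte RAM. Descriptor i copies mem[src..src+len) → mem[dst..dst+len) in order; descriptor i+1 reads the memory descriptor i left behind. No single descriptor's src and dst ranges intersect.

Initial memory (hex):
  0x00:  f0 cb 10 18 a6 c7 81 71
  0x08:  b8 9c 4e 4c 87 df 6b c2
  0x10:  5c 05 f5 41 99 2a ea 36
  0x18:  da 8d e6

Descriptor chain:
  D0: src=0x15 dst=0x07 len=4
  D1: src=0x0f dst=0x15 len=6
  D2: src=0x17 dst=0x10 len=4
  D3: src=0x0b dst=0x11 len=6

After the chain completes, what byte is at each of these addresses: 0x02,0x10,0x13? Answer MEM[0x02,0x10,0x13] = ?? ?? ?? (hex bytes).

MEM[0x02,0x10,0x13] = 10 05 df

  after D0: wrote 4B at 0x07 = 2aea36da
  after D1: wrote 6B at 0x15 = c25c05f54199
  after D2: wrote 4B at 0x10 = 05f54199
  after D3: wrote 6B at 0x11 = 4c87df6bc205
query mem[0x02]=0x10, mem[0x10]=0x05, mem[0x13]=0xdf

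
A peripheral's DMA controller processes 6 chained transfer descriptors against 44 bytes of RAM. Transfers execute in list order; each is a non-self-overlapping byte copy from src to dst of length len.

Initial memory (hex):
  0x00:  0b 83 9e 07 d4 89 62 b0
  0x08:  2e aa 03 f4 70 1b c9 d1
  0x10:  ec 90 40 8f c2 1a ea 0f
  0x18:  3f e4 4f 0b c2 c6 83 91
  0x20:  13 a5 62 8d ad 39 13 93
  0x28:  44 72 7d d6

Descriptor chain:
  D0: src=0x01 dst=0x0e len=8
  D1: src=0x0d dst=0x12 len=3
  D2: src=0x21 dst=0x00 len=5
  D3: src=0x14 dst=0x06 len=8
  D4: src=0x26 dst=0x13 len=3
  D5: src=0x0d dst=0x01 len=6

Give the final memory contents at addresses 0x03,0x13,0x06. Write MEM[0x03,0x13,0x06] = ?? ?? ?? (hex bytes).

MEM[0x03,0x13,0x06] = 9e 13 1b

  after D0: wrote 8B at 0x0e = 839e07d48962b02e
  after D1: wrote 3B at 0x12 = 1b839e
  after D2: wrote 5B at 0x00 = a5628dad39
  after D3: wrote 8B at 0x06 = 9e2eea0f3fe44f0b
  after D4: wrote 3B at 0x13 = 139344
  after D5: wrote 6B at 0x01 = 0b839e07d41b
query mem[0x03]=0x9e, mem[0x13]=0x13, mem[0x06]=0x1b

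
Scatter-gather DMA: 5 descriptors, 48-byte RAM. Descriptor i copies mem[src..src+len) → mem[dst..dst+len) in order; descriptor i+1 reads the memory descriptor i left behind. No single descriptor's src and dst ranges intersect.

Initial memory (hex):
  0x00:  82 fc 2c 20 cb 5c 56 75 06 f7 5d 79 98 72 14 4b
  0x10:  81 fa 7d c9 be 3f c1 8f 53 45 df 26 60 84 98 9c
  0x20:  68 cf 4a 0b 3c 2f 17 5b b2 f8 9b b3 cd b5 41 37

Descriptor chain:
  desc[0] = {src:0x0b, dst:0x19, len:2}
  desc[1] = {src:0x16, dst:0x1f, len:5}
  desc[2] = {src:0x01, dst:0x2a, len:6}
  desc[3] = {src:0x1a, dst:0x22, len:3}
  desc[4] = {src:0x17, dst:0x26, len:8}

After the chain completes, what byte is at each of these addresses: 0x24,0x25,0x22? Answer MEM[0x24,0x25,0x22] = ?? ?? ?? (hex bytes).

MEM[0x24,0x25,0x22] = 60 2f 98

D0: mem[0x19..0x1a] <- [79 98]
D1: mem[0x1f..0x23] <- [c1 8f 53 79 98]
D2: mem[0x2a..0x2f] <- [fc 2c 20 cb 5c 56]
D3: mem[0x22..0x24] <- [98 26 60]
D4: mem[0x26..0x2d] <- [8f 53 79 98 26 60 84 98]
query mem[0x24]=0x60, mem[0x25]=0x2f, mem[0x22]=0x98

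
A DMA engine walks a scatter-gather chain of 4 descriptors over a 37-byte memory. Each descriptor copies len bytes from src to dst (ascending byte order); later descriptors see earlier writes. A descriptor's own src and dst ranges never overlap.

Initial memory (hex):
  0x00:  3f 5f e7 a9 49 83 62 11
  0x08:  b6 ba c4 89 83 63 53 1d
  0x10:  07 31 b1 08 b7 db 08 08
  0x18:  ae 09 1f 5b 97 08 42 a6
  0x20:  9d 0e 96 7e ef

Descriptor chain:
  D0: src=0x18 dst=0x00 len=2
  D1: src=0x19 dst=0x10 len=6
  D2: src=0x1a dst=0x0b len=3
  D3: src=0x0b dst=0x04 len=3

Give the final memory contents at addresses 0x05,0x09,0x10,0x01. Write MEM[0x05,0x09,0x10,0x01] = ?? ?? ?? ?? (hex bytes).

[0] 0x18->0x00 len=2 : ae 09
[1] 0x19->0x10 len=6 : 09 1f 5b 97 08 42
[2] 0x1a->0x0b len=3 : 1f 5b 97
[3] 0x0b->0x04 len=3 : 1f 5b 97
query mem[0x05]=0x5b, mem[0x09]=0xba, mem[0x10]=0x09, mem[0x01]=0x09

MEM[0x05,0x09,0x10,0x01] = 5b ba 09 09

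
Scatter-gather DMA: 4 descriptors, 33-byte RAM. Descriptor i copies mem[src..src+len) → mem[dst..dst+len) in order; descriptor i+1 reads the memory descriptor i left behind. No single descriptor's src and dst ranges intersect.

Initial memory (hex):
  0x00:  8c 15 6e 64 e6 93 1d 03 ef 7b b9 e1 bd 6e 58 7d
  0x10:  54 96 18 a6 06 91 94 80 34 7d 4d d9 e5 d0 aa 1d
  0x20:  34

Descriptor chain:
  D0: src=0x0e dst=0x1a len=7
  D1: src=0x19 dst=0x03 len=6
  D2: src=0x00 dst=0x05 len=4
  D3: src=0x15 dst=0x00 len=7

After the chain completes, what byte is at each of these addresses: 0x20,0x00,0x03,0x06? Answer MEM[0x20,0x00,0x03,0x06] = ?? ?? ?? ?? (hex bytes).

#0 dst[0x1a+7] := {0x58,0x7d,0x54,0x96,0x18,0xa6,0x06}
#1 dst[0x03+6] := {0x7d,0x58,0x7d,0x54,0x96,0x18}
#2 dst[0x05+4] := {0x8c,0x15,0x6e,0x7d}
#3 dst[0x00+7] := {0x91,0x94,0x80,0x34,0x7d,0x58,0x7d}
query mem[0x20]=0x06, mem[0x00]=0x91, mem[0x03]=0x34, mem[0x06]=0x7d

MEM[0x20,0x00,0x03,0x06] = 06 91 34 7d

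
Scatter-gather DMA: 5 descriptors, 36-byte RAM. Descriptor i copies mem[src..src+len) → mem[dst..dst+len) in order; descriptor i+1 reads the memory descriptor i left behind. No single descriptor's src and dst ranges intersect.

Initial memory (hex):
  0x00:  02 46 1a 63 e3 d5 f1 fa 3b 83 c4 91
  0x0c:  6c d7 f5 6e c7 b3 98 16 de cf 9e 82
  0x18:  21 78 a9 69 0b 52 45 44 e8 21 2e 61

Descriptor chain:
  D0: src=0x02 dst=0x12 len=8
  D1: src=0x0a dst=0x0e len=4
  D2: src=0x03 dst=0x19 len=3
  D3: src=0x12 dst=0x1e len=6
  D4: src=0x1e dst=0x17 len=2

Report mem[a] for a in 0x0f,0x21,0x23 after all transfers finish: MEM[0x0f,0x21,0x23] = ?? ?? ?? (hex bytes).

  after D0: wrote 8B at 0x12 = 1a63e3d5f1fa3b83
  after D1: wrote 4B at 0x0e = c4916cd7
  after D2: wrote 3B at 0x19 = 63e3d5
  after D3: wrote 6B at 0x1e = 1a63e3d5f1fa
  after D4: wrote 2B at 0x17 = 1a63
query mem[0x0f]=0x91, mem[0x21]=0xd5, mem[0x23]=0xfa

MEM[0x0f,0x21,0x23] = 91 d5 fa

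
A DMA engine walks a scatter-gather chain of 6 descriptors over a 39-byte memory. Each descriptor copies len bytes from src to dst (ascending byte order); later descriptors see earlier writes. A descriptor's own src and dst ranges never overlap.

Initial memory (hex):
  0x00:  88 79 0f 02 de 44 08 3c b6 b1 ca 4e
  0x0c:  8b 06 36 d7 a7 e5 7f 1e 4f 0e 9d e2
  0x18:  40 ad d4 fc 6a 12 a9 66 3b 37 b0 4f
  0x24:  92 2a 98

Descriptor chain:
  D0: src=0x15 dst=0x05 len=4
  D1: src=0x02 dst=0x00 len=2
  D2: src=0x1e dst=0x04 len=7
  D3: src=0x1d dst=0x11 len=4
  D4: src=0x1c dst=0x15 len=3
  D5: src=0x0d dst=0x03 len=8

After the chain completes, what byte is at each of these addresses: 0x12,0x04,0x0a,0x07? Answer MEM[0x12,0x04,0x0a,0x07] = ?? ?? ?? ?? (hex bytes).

  after D0: wrote 4B at 0x05 = 0e9de240
  after D1: wrote 2B at 0x00 = 0f02
  after D2: wrote 7B at 0x04 = a9663b37b04f92
  after D3: wrote 4B at 0x11 = 12a9663b
  after D4: wrote 3B at 0x15 = 6a12a9
  after D5: wrote 8B at 0x03 = 0636d7a712a9663b
query mem[0x12]=0xa9, mem[0x04]=0x36, mem[0x0a]=0x3b, mem[0x07]=0x12

MEM[0x12,0x04,0x0a,0x07] = a9 36 3b 12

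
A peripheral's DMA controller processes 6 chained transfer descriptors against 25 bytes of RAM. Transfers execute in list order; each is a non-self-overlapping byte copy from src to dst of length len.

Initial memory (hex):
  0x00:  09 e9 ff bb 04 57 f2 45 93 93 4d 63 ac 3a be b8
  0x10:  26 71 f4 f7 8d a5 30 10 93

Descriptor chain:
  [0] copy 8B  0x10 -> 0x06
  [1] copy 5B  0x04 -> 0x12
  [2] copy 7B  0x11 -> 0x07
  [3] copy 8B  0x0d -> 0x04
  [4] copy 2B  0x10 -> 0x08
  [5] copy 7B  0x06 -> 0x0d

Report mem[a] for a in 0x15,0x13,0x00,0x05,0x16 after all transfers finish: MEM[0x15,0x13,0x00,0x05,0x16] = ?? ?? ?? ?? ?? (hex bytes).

D0: mem[0x06..0x0d] <- [26 71 f4 f7 8d a5 30 10]
D1: mem[0x12..0x16] <- [04 57 26 71 f4]
D2: mem[0x07..0x0d] <- [71 04 57 26 71 f4 10]
D3: mem[0x04..0x0b] <- [10 be b8 26 71 04 57 26]
D4: mem[0x08..0x09] <- [26 71]
D5: mem[0x0d..0x13] <- [b8 26 26 71 57 26 f4]
query mem[0x15]=0x71, mem[0x13]=0xf4, mem[0x00]=0x09, mem[0x05]=0xbe, mem[0x16]=0xf4

MEM[0x15,0x13,0x00,0x05,0x16] = 71 f4 09 be f4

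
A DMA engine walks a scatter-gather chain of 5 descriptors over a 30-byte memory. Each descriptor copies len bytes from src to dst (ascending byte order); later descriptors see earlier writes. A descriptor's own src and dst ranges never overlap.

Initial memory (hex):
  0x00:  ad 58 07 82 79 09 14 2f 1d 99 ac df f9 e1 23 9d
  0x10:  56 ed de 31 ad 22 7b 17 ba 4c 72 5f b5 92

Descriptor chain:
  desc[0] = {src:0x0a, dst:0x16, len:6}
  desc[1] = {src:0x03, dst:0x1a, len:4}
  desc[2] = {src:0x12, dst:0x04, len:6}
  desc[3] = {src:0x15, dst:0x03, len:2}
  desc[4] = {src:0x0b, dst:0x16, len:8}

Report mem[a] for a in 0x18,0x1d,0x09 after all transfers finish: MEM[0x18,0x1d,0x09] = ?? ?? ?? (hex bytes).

  after D0: wrote 6B at 0x16 = acdff9e1239d
  after D1: wrote 4B at 0x1a = 82790914
  after D2: wrote 6B at 0x04 = de31ad22acdf
  after D3: wrote 2B at 0x03 = 22ac
  after D4: wrote 8B at 0x16 = dff9e1239d56edde
query mem[0x18]=0xe1, mem[0x1d]=0xde, mem[0x09]=0xdf

MEM[0x18,0x1d,0x09] = e1 de df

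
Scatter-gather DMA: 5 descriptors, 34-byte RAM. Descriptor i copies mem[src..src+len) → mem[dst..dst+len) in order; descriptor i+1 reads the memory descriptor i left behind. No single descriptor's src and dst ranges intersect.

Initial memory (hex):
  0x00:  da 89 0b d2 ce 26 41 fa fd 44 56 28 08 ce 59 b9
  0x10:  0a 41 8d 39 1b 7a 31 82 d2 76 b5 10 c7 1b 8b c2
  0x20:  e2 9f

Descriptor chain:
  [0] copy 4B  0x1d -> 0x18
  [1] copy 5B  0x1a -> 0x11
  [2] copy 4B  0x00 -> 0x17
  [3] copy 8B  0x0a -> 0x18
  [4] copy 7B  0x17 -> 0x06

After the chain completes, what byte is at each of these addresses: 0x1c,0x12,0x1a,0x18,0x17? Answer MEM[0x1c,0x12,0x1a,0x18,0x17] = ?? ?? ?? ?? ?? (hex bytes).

MEM[0x1c,0x12,0x1a,0x18,0x17] = 59 e2 08 56 da

D0: mem[0x18..0x1b] <- [1b 8b c2 e2]
D1: mem[0x11..0x15] <- [c2 e2 c7 1b 8b]
D2: mem[0x17..0x1a] <- [da 89 0b d2]
D3: mem[0x18..0x1f] <- [56 28 08 ce 59 b9 0a c2]
D4: mem[0x06..0x0c] <- [da 56 28 08 ce 59 b9]
query mem[0x1c]=0x59, mem[0x12]=0xe2, mem[0x1a]=0x08, mem[0x18]=0x56, mem[0x17]=0xda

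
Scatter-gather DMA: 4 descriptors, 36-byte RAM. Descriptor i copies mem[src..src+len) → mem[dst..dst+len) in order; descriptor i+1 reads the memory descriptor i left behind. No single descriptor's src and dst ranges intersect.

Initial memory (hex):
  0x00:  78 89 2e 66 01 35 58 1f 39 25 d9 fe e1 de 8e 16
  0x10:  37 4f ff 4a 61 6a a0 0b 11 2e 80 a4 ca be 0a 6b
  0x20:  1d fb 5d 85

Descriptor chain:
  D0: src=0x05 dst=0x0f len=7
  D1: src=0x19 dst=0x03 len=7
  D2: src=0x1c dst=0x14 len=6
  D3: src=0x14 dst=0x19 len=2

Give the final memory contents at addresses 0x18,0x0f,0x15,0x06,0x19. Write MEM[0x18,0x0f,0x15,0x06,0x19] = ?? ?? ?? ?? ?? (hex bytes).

MEM[0x18,0x0f,0x15,0x06,0x19] = 1d 35 be ca ca

[0] 0x05->0x0f len=7 : 35 58 1f 39 25 d9 fe
[1] 0x19->0x03 len=7 : 2e 80 a4 ca be 0a 6b
[2] 0x1c->0x14 len=6 : ca be 0a 6b 1d fb
[3] 0x14->0x19 len=2 : ca be
query mem[0x18]=0x1d, mem[0x0f]=0x35, mem[0x15]=0xbe, mem[0x06]=0xca, mem[0x19]=0xca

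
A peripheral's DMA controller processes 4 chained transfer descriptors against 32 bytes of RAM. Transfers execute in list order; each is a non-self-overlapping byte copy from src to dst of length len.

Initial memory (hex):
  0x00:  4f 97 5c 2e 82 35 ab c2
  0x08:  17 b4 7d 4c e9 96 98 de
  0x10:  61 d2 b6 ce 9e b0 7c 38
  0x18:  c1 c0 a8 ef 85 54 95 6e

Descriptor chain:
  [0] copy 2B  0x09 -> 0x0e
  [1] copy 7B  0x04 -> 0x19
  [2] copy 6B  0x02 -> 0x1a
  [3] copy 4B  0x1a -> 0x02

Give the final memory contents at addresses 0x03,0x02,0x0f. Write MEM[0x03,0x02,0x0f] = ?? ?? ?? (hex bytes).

MEM[0x03,0x02,0x0f] = 2e 5c 7d

  after D0: wrote 2B at 0x0e = b47d
  after D1: wrote 7B at 0x19 = 8235abc217b47d
  after D2: wrote 6B at 0x1a = 5c2e8235abc2
  after D3: wrote 4B at 0x02 = 5c2e8235
query mem[0x03]=0x2e, mem[0x02]=0x5c, mem[0x0f]=0x7d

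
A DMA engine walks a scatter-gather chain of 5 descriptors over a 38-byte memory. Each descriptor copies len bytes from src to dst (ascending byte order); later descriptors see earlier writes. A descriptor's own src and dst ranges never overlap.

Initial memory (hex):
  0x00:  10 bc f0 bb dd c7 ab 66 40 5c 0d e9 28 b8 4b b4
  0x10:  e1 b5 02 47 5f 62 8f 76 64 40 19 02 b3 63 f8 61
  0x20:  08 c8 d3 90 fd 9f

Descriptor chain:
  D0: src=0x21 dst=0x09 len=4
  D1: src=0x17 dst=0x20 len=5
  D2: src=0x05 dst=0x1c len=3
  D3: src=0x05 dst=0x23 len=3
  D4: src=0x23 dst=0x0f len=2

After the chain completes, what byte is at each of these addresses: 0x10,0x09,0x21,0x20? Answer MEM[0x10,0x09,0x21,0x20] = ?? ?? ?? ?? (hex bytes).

MEM[0x10,0x09,0x21,0x20] = ab c8 64 76

  after D0: wrote 4B at 0x09 = c8d390fd
  after D1: wrote 5B at 0x20 = 7664401902
  after D2: wrote 3B at 0x1c = c7ab66
  after D3: wrote 3B at 0x23 = c7ab66
  after D4: wrote 2B at 0x0f = c7ab
query mem[0x10]=0xab, mem[0x09]=0xc8, mem[0x21]=0x64, mem[0x20]=0x76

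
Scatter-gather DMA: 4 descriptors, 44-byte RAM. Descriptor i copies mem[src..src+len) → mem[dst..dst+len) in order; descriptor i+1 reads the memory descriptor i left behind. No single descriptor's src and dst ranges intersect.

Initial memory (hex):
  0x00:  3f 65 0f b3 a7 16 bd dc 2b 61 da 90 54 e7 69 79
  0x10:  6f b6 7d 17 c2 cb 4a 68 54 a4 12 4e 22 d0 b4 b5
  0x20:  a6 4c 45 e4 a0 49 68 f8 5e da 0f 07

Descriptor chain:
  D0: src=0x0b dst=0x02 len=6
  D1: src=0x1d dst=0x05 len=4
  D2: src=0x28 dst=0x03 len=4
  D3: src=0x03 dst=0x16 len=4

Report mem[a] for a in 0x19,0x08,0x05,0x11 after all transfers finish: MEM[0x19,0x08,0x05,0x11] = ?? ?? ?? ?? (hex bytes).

D0: mem[0x02..0x07] <- [90 54 e7 69 79 6f]
D1: mem[0x05..0x08] <- [d0 b4 b5 a6]
D2: mem[0x03..0x06] <- [5e da 0f 07]
D3: mem[0x16..0x19] <- [5e da 0f 07]
query mem[0x19]=0x07, mem[0x08]=0xa6, mem[0x05]=0x0f, mem[0x11]=0xb6

MEM[0x19,0x08,0x05,0x11] = 07 a6 0f b6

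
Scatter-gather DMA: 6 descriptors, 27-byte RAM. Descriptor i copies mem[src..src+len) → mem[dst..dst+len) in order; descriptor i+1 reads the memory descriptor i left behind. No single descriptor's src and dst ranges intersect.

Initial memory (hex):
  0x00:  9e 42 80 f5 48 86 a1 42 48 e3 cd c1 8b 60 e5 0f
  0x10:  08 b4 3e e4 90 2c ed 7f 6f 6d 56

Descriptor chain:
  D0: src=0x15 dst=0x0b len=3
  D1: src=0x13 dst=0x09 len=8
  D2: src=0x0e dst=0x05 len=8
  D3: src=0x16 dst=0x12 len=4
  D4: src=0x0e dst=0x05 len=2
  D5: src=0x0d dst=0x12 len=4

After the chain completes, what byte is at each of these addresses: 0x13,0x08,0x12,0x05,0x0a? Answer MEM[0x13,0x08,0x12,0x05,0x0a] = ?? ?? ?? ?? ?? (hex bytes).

#0 dst[0x0b+3] := {0x2c,0xed,0x7f}
#1 dst[0x09+8] := {0xe4,0x90,0x2c,0xed,0x7f,0x6f,0x6d,0x56}
#2 dst[0x05+8] := {0x6f,0x6d,0x56,0xb4,0x3e,0xe4,0x90,0x2c}
#3 dst[0x12+4] := {0xed,0x7f,0x6f,0x6d}
#4 dst[0x05+2] := {0x6f,0x6d}
#5 dst[0x12+4] := {0x7f,0x6f,0x6d,0x56}
query mem[0x13]=0x6f, mem[0x08]=0xb4, mem[0x12]=0x7f, mem[0x05]=0x6f, mem[0x0a]=0xe4

MEM[0x13,0x08,0x12,0x05,0x0a] = 6f b4 7f 6f e4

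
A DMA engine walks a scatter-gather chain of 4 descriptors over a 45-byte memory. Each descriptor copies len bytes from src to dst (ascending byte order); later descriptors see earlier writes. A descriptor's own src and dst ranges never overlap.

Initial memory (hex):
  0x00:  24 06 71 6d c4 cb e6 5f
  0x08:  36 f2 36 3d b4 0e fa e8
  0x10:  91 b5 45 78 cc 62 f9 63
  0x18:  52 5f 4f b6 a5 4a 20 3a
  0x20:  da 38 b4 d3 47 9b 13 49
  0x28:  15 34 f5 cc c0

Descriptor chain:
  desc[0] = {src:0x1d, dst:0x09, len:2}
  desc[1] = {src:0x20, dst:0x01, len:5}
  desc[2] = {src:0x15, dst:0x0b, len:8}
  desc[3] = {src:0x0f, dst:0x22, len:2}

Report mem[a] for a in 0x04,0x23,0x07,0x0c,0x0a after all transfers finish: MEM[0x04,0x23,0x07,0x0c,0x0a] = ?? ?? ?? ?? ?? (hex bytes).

MEM[0x04,0x23,0x07,0x0c,0x0a] = d3 4f 5f f9 20

[0] 0x1d->0x09 len=2 : 4a 20
[1] 0x20->0x01 len=5 : da 38 b4 d3 47
[2] 0x15->0x0b len=8 : 62 f9 63 52 5f 4f b6 a5
[3] 0x0f->0x22 len=2 : 5f 4f
query mem[0x04]=0xd3, mem[0x23]=0x4f, mem[0x07]=0x5f, mem[0x0c]=0xf9, mem[0x0a]=0x20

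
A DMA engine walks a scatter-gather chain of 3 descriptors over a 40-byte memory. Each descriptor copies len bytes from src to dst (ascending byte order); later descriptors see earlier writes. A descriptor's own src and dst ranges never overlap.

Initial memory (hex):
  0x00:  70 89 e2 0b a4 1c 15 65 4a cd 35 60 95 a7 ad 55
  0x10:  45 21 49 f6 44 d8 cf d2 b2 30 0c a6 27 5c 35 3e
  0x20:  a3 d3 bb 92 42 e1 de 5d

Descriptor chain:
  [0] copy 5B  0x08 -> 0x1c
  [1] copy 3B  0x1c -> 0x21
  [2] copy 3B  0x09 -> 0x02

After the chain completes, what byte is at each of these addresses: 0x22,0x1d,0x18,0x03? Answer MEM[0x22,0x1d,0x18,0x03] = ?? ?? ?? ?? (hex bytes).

MEM[0x22,0x1d,0x18,0x03] = cd cd b2 35

[0] 0x08->0x1c len=5 : 4a cd 35 60 95
[1] 0x1c->0x21 len=3 : 4a cd 35
[2] 0x09->0x02 len=3 : cd 35 60
query mem[0x22]=0xcd, mem[0x1d]=0xcd, mem[0x18]=0xb2, mem[0x03]=0x35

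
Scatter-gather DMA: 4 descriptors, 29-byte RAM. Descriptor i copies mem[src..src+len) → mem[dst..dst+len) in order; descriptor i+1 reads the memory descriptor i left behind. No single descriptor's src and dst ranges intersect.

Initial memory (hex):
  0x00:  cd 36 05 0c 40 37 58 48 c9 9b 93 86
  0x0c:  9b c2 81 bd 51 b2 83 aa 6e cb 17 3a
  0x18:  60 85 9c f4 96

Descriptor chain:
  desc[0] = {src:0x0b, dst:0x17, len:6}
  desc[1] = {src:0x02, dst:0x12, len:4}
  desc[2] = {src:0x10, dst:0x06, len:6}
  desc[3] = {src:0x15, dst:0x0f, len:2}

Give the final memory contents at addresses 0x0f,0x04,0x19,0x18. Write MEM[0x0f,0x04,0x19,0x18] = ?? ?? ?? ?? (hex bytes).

MEM[0x0f,0x04,0x19,0x18] = 37 40 c2 9b

D0: mem[0x17..0x1c] <- [86 9b c2 81 bd 51]
D1: mem[0x12..0x15] <- [05 0c 40 37]
D2: mem[0x06..0x0b] <- [51 b2 05 0c 40 37]
D3: mem[0x0f..0x10] <- [37 17]
query mem[0x0f]=0x37, mem[0x04]=0x40, mem[0x19]=0xc2, mem[0x18]=0x9b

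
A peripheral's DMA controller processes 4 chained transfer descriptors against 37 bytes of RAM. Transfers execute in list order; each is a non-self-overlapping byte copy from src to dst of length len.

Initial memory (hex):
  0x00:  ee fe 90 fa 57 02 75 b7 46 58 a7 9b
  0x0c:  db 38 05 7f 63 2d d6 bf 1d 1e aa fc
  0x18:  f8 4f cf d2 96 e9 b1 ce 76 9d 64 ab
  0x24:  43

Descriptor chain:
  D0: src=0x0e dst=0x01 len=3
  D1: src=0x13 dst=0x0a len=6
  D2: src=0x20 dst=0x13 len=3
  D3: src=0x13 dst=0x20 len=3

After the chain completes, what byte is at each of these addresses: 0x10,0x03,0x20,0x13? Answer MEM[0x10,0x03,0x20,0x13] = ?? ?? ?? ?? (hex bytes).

MEM[0x10,0x03,0x20,0x13] = 63 63 76 76

#0 dst[0x01+3] := {0x05,0x7f,0x63}
#1 dst[0x0a+6] := {0xbf,0x1d,0x1e,0xaa,0xfc,0xf8}
#2 dst[0x13+3] := {0x76,0x9d,0x64}
#3 dst[0x20+3] := {0x76,0x9d,0x64}
query mem[0x10]=0x63, mem[0x03]=0x63, mem[0x20]=0x76, mem[0x13]=0x76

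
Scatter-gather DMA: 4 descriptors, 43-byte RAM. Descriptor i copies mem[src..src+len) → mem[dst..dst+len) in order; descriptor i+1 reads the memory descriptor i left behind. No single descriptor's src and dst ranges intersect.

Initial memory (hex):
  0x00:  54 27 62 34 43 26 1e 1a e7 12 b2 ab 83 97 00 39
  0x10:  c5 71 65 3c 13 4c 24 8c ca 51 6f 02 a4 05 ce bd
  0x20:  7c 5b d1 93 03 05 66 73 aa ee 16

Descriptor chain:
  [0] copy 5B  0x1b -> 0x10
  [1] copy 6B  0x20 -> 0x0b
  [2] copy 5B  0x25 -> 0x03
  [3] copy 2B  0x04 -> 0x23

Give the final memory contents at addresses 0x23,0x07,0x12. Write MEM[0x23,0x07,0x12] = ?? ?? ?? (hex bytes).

MEM[0x23,0x07,0x12] = 66 ee 05

#0 dst[0x10+5] := {0x02,0xa4,0x05,0xce,0xbd}
#1 dst[0x0b+6] := {0x7c,0x5b,0xd1,0x93,0x03,0x05}
#2 dst[0x03+5] := {0x05,0x66,0x73,0xaa,0xee}
#3 dst[0x23+2] := {0x66,0x73}
query mem[0x23]=0x66, mem[0x07]=0xee, mem[0x12]=0x05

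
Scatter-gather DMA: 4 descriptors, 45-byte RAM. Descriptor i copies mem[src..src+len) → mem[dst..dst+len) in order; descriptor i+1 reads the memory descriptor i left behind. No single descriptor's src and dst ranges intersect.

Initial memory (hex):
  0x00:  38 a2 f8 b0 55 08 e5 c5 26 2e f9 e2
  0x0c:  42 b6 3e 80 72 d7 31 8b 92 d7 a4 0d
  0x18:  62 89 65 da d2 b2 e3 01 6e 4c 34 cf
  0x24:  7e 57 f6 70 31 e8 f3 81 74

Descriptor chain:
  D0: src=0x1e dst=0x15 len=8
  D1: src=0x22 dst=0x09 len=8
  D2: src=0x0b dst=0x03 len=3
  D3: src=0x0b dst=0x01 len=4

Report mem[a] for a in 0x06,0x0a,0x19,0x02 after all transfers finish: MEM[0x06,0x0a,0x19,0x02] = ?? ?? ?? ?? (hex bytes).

MEM[0x06,0x0a,0x19,0x02] = e5 cf 34 57

D0: mem[0x15..0x1c] <- [e3 01 6e 4c 34 cf 7e 57]
D1: mem[0x09..0x10] <- [34 cf 7e 57 f6 70 31 e8]
D2: mem[0x03..0x05] <- [7e 57 f6]
D3: mem[0x01..0x04] <- [7e 57 f6 70]
query mem[0x06]=0xe5, mem[0x0a]=0xcf, mem[0x19]=0x34, mem[0x02]=0x57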